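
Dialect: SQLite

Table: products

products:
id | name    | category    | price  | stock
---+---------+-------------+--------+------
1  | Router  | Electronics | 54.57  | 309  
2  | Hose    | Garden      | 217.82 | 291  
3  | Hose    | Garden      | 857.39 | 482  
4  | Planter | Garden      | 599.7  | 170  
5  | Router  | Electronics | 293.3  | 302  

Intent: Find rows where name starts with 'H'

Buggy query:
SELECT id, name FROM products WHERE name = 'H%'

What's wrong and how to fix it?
Bug: '=' compares the literal string including the % character; pattern matching needs LIKE

Fix: Replace '=' with LIKE so 'H%' is treated as a pattern

Corrected query:
SELECT id, name FROM products WHERE name LIKE 'H%'

Result:
id | name
---+-----
2  | Hose
3  | Hose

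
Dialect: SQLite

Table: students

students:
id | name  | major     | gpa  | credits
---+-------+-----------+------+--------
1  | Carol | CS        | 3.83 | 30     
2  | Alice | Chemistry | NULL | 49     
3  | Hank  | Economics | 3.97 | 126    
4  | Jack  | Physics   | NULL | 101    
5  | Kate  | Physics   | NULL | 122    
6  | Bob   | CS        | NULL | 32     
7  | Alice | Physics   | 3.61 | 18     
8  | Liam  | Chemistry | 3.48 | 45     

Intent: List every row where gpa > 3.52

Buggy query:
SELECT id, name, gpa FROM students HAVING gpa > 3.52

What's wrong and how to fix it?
Bug: This is a non-aggregate query (no GROUP BY, no aggregates), so in SQLite the HAVING clause is invalid here; a row-level condition belongs in WHERE

Fix: Use WHERE for row-level filtering

Corrected query:
SELECT id, name, gpa FROM students WHERE gpa > 3.52

Result:
id | name  | gpa 
---+-------+-----
1  | Carol | 3.83
3  | Hank  | 3.97
7  | Alice | 3.61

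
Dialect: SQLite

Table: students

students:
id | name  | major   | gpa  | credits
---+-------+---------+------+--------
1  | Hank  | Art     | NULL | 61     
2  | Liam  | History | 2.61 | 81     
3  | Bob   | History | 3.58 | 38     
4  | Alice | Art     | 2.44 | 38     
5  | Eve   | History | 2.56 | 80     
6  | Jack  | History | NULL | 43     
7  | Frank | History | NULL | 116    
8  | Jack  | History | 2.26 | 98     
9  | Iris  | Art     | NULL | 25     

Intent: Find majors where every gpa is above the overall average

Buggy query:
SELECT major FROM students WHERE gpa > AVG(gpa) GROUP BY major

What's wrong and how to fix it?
Bug: WHERE evaluates per row before aggregation, so AVG() is unavailable

Fix: Compute the overall average in a scalar subquery and compare each group's MIN against it in HAVING

Corrected query:
SELECT major FROM students GROUP BY major HAVING MIN(gpa) > (SELECT AVG(gpa) FROM students)

Result:
(no rows)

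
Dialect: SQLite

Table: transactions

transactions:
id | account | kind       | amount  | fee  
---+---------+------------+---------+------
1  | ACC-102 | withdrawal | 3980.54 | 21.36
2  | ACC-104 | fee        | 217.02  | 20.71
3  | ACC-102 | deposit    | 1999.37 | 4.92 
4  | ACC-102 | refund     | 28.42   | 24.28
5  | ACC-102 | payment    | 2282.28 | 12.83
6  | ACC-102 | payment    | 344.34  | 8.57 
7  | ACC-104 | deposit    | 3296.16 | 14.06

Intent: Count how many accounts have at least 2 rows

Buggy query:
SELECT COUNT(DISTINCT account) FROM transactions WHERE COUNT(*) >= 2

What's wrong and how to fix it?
Bug: WHERE filters individual rows, not groups, so a group-level COUNT is invalid there

Fix: Use a subquery that GROUPs and filters with HAVING, then count its rows

Corrected query:
SELECT COUNT(*) FROM (SELECT account FROM transactions GROUP BY account HAVING COUNT(*) >= 2)

Result:
COUNT(*)
--------
2       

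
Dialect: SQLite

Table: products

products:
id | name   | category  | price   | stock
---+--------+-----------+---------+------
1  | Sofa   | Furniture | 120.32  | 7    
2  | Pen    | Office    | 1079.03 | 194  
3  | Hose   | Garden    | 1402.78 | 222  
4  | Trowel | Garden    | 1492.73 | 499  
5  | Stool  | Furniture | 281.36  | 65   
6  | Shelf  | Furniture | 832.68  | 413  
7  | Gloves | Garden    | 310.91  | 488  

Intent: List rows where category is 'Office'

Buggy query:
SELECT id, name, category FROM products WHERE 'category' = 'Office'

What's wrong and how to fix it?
Bug: 'category' in single quotes is a string literal, not the column; the comparison is literal-vs-literal and never true

Fix: Reference the column as category without single quotes

Corrected query:
SELECT id, name, category FROM products WHERE category = 'Office'

Result:
id | name | category
---+------+---------
2  | Pen  | Office  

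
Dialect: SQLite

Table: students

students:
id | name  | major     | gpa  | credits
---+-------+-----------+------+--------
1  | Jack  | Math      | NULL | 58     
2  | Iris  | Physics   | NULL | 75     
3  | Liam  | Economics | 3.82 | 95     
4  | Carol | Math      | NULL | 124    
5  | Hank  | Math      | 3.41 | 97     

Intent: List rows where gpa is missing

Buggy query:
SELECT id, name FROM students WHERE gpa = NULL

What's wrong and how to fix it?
Bug: Comparing to NULL with '=' never matches; NULL = NULL is unknown, not true

Fix: Replace '= NULL' with 'IS NULL'

Corrected query:
SELECT id, name FROM students WHERE gpa IS NULL

Result:
id | name 
---+------
1  | Jack 
2  | Iris 
4  | Carol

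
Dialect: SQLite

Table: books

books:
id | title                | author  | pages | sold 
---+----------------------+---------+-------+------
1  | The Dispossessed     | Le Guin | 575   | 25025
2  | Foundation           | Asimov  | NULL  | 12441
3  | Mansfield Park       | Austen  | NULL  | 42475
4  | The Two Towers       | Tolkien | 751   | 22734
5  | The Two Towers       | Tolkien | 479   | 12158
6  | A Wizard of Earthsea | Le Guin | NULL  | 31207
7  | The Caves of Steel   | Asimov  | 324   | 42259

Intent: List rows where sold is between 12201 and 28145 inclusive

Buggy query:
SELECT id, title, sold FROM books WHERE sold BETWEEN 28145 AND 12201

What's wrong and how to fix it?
Bug: The bounds are reversed; BETWEEN a AND b requires a <= b to match anything

Fix: Swap the bounds so the smaller value comes first

Corrected query:
SELECT id, title, sold FROM books WHERE sold BETWEEN 12201 AND 28145

Result:
id | title            | sold 
---+------------------+------
1  | The Dispossessed | 25025
2  | Foundation       | 12441
4  | The Two Towers   | 22734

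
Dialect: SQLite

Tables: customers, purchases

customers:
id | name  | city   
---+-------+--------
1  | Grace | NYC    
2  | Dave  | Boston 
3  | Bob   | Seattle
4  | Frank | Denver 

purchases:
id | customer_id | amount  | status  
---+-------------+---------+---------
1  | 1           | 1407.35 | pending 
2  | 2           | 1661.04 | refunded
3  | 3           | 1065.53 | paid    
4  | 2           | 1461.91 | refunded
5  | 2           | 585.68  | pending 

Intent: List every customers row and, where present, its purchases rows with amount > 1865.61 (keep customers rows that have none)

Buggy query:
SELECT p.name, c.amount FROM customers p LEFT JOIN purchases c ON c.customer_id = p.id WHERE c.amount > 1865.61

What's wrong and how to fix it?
Bug: A WHERE condition on the right-hand table after LEFT JOIN drops unmatched parents

Fix: Put 'c.amount > 1865.61' in the JOIN's ON clause instead of WHERE

Corrected query:
SELECT p.name, c.amount FROM customers p LEFT JOIN purchases c ON c.customer_id = p.id AND c.amount > 1865.61

Result:
name  | amount
------+-------
Grace | NULL  
Dave  | NULL  
Bob   | NULL  
Frank | NULL  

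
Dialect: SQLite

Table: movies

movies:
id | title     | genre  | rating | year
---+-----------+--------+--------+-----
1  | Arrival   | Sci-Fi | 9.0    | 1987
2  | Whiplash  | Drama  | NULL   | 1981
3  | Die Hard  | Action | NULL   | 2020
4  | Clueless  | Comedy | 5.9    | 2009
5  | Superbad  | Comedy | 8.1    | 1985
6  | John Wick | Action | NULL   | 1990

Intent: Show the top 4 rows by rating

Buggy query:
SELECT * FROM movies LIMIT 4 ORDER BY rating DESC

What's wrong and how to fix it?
Bug: LIMIT must come after ORDER BY

Fix: Swap the clauses: ORDER BY first, then LIMIT

Corrected query:
SELECT * FROM movies ORDER BY rating DESC LIMIT 4

Result:
id | title    | genre  | rating | year
---+----------+--------+--------+-----
1  | Arrival  | Sci-Fi | 9      | 1987
5  | Superbad | Comedy | 8.1    | 1985
4  | Clueless | Comedy | 5.9    | 2009
2  | Whiplash | Drama  | NULL   | 1981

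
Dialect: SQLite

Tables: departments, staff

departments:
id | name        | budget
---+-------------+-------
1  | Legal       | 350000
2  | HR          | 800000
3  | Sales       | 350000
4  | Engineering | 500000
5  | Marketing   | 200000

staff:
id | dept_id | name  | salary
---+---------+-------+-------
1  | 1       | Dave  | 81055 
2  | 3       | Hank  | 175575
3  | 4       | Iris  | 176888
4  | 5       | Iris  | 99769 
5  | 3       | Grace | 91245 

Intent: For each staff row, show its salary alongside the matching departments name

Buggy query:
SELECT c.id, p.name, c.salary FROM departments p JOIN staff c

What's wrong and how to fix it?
Bug: Missing join condition: each staff row is matched to all departments rows instead of just its own

Fix: Add ON c.dept_id = p.id to the JOIN

Corrected query:
SELECT c.id, p.name, c.salary FROM departments p JOIN staff c ON c.dept_id = p.id

Result:
id | name        | salary
---+-------------+-------
1  | Legal       | 81055 
2  | Sales       | 175575
3  | Engineering | 176888
4  | Marketing   | 99769 
5  | Sales       | 91245 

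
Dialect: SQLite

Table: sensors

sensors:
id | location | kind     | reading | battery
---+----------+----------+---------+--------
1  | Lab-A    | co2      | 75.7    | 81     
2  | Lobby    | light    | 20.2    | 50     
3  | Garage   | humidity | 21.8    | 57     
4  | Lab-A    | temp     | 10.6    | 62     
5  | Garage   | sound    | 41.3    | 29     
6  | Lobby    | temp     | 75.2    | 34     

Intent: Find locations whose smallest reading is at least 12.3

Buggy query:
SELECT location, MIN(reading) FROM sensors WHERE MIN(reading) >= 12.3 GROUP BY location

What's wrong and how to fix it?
Bug: Aggregates like MIN are computed per group after WHERE runs

Fix: Replace WHERE with HAVING after the GROUP BY

Corrected query:
SELECT location, MIN(reading) FROM sensors GROUP BY location HAVING MIN(reading) >= 12.3

Result:
location | MIN(reading)
---------+-------------
Garage   | 21.8        
Lobby    | 20.2        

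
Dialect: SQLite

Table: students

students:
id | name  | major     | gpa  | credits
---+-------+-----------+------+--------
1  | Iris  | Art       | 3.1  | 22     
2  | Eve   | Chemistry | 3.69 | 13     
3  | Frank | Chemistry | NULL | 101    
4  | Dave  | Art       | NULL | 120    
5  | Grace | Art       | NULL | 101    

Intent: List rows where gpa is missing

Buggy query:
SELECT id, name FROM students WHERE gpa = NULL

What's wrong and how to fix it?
Bug: Comparing to NULL with '=' never matches; NULL = NULL is unknown, not true

Fix: Replace '= NULL' with 'IS NULL'

Corrected query:
SELECT id, name FROM students WHERE gpa IS NULL

Result:
id | name 
---+------
3  | Frank
4  | Dave 
5  | Grace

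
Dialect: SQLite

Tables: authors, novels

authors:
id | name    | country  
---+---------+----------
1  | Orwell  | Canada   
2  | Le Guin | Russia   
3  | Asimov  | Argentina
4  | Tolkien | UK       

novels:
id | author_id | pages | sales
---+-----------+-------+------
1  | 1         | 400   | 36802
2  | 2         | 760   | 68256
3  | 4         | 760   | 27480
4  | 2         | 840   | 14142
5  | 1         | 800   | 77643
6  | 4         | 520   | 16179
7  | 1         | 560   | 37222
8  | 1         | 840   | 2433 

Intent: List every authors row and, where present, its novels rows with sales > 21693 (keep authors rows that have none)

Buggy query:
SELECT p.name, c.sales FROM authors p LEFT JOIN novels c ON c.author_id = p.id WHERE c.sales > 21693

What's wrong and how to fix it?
Bug: A WHERE condition on the right-hand table after LEFT JOIN drops unmatched parents

Fix: Put 'c.sales > 21693' in the JOIN's ON clause instead of WHERE

Corrected query:
SELECT p.name, c.sales FROM authors p LEFT JOIN novels c ON c.author_id = p.id AND c.sales > 21693

Result:
name    | sales
--------+------
Orwell  | 36802
Orwell  | 37222
Orwell  | 77643
Le Guin | 68256
Asimov  | NULL 
Tolkien | 27480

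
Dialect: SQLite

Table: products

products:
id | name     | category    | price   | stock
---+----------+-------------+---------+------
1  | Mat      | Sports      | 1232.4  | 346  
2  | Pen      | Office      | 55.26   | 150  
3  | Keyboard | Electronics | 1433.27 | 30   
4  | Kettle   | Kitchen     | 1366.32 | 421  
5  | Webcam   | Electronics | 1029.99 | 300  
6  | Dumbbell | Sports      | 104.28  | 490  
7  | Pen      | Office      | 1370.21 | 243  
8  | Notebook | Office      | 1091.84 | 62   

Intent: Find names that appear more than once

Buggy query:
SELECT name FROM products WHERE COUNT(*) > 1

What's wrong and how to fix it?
Bug: WHERE can't reference COUNT(*); aggregates are computed after WHERE

Fix: GROUP BY name, then filter groups with HAVING COUNT(*) > 1

Corrected query:
SELECT name FROM products GROUP BY name HAVING COUNT(*) > 1

Result:
name
----
Pen 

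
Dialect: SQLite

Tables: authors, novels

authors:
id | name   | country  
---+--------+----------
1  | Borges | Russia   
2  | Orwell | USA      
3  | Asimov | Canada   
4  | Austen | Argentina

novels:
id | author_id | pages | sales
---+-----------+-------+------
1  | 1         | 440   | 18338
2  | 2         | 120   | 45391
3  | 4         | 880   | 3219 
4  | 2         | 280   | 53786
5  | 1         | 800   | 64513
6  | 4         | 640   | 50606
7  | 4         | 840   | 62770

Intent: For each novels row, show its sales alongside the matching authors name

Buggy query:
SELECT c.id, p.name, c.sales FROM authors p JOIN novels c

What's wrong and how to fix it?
Bug: Missing join condition: each novels row is matched to all authors rows instead of just its own

Fix: Add ON c.author_id = p.id to the JOIN

Corrected query:
SELECT c.id, p.name, c.sales FROM authors p JOIN novels c ON c.author_id = p.id

Result:
id | name   | sales
---+--------+------
1  | Borges | 18338
2  | Orwell | 45391
3  | Austen | 3219 
4  | Orwell | 53786
5  | Borges | 64513
6  | Austen | 50606
7  | Austen | 62770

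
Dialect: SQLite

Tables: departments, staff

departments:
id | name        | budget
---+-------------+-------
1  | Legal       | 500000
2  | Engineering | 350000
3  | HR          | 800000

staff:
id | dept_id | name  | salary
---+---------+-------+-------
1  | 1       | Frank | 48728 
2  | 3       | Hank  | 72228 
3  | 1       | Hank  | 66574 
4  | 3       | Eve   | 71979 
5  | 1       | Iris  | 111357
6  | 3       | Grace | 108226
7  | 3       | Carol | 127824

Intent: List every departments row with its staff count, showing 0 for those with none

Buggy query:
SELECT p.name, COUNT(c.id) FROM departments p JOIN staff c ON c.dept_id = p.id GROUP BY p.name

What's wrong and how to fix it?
Bug: INNER JOIN drops departments rows that have no matching staff rows

Fix: Switch to LEFT JOIN to retain unmatched parent rows

Corrected query:
SELECT p.name, COUNT(c.id) FROM departments p LEFT JOIN staff c ON c.dept_id = p.id GROUP BY p.name

Result:
name        | COUNT(c.id)
------------+------------
Engineering | 0          
HR          | 4          
Legal       | 3          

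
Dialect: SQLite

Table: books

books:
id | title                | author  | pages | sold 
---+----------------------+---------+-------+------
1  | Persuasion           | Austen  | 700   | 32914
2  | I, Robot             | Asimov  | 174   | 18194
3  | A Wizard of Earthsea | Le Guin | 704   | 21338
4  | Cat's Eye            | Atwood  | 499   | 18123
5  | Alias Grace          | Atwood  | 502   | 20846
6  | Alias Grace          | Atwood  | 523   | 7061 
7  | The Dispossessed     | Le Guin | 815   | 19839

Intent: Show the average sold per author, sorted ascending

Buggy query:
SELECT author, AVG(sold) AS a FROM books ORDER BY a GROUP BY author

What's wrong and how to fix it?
Bug: ORDER BY appears before GROUP BY; SQL clause order requires GROUP BY first

Fix: Move ORDER BY to the end, after GROUP BY

Corrected query:
SELECT author, AVG(sold) AS a FROM books GROUP BY author ORDER BY a

Result:
author  | a           
--------+-------------
Atwood  | 15343.333333
Asimov  | 18194       
Le Guin | 20588.5     
Austen  | 32914       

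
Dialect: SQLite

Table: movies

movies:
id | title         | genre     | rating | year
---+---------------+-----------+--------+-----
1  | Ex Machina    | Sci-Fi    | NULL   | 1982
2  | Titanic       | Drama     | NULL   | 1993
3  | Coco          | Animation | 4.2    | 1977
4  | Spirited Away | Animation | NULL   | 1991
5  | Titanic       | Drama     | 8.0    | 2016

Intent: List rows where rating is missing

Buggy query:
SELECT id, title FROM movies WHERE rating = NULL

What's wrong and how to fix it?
Bug: '= NULL' is always unknown in SQL three-valued logic, so no rows match

Fix: Use IS NULL to test for NULL

Corrected query:
SELECT id, title FROM movies WHERE rating IS NULL

Result:
id | title        
---+--------------
1  | Ex Machina   
2  | Titanic      
4  | Spirited Away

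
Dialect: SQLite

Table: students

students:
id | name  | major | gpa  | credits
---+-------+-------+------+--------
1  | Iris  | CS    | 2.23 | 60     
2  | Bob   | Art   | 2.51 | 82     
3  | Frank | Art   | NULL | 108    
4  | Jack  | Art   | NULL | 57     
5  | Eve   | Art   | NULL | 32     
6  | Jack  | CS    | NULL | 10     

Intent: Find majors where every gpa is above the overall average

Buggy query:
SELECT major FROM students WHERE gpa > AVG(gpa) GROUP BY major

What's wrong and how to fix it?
Bug: WHERE evaluates per row before aggregation, so AVG() is unavailable

Fix: Use a subquery for AVG and a HAVING MIN(...) filter so the condition holds for every row in the group

Corrected query:
SELECT major FROM students GROUP BY major HAVING MIN(gpa) > (SELECT AVG(gpa) FROM students)

Result:
major
-----
Art  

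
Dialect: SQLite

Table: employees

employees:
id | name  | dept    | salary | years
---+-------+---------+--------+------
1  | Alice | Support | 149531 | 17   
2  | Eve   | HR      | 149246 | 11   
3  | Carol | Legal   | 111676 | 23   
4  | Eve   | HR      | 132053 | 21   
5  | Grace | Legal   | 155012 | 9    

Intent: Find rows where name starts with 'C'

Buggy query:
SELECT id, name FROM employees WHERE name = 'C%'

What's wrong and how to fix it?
Bug: '=' compares the literal string including the % character; pattern matching needs LIKE

Fix: Replace '=' with LIKE so 'C%' is treated as a pattern

Corrected query:
SELECT id, name FROM employees WHERE name LIKE 'C%'

Result:
id | name 
---+------
3  | Carol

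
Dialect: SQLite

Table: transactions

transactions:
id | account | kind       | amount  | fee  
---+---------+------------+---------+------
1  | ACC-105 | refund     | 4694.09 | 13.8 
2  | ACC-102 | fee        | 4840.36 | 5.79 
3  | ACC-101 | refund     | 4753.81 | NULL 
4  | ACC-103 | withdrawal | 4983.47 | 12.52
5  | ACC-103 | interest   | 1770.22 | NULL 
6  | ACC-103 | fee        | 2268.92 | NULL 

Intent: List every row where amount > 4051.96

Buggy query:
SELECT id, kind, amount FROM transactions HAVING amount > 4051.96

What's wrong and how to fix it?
Bug: This is a non-aggregate query (no GROUP BY, no aggregates), so in SQLite the HAVING clause is invalid here; a row-level condition belongs in WHERE

Fix: Replace HAVING with WHERE since the condition applies to individual rows

Corrected query:
SELECT id, kind, amount FROM transactions WHERE amount > 4051.96

Result:
id | kind       | amount 
---+------------+--------
1  | refund     | 4694.09
2  | fee        | 4840.36
3  | refund     | 4753.81
4  | withdrawal | 4983.47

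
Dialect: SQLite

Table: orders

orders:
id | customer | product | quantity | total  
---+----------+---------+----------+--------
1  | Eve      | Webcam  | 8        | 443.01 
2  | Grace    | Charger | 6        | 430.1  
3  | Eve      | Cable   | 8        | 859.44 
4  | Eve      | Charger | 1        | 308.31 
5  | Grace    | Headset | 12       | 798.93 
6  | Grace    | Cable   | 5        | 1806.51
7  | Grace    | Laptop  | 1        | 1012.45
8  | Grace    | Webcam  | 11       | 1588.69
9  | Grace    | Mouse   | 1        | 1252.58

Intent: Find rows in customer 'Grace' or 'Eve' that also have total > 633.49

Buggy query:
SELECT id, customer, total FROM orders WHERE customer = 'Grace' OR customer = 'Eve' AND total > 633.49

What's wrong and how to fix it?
Bug: Without parentheses, AND is evaluated before OR, so the total filter only applies to the 'Eve' branch

Fix: Add parentheses around the OR so the AND applies to both alternatives

Corrected query:
SELECT id, customer, total FROM orders WHERE (customer = 'Grace' OR customer = 'Eve') AND total > 633.49

Result:
id | customer | total  
---+----------+--------
3  | Eve      | 859.44 
5  | Grace    | 798.93 
6  | Grace    | 1806.51
7  | Grace    | 1012.45
8  | Grace    | 1588.69
9  | Grace    | 1252.58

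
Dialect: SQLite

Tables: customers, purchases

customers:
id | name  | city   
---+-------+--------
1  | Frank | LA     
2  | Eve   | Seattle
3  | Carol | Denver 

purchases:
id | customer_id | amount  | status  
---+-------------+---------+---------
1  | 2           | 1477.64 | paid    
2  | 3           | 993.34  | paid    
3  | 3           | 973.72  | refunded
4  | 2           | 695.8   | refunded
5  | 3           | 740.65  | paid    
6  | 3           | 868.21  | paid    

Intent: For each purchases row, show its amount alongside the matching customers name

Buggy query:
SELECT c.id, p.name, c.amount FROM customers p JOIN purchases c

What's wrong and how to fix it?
Bug: JOIN with no ON clause produces a cartesian product; every purchases row pairs with every customers row

Fix: Add ON c.customer_id = p.id to the JOIN

Corrected query:
SELECT c.id, p.name, c.amount FROM customers p JOIN purchases c ON c.customer_id = p.id

Result:
id | name  | amount 
---+-------+--------
1  | Eve   | 1477.64
2  | Carol | 993.34 
3  | Carol | 973.72 
4  | Eve   | 695.8  
5  | Carol | 740.65 
6  | Carol | 868.21 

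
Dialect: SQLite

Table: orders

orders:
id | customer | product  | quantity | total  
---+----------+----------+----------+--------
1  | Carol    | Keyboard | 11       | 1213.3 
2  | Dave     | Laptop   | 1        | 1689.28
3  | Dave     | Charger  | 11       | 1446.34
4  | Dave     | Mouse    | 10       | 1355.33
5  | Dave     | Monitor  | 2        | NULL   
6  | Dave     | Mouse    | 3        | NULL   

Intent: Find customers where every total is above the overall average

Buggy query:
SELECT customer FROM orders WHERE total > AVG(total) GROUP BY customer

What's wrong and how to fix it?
Bug: WHERE evaluates per row before aggregation, so AVG() is unavailable

Fix: Compute the overall average in a scalar subquery and compare each group's MIN against it in HAVING

Corrected query:
SELECT customer FROM orders GROUP BY customer HAVING MIN(total) > (SELECT AVG(total) FROM orders)

Result:
(no rows)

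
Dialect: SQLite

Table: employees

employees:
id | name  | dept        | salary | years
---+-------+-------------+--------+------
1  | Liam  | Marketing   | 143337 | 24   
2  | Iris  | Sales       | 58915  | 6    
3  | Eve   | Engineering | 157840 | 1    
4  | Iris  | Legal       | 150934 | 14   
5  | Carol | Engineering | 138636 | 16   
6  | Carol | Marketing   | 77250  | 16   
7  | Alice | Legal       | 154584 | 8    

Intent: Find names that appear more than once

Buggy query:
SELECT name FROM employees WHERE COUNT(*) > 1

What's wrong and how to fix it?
Bug: COUNT(*) is an aggregate and cannot be used in WHERE

Fix: Group first, then use HAVING for the count condition

Corrected query:
SELECT name FROM employees GROUP BY name HAVING COUNT(*) > 1

Result:
name 
-----
Carol
Iris 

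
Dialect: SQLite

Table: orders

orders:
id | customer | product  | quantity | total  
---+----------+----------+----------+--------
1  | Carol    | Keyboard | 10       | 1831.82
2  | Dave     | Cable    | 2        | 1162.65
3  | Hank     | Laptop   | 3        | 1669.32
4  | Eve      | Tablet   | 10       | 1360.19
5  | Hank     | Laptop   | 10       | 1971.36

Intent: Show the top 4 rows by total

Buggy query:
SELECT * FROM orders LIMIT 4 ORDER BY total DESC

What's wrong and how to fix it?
Bug: LIMIT must come after ORDER BY

Fix: Sort with ORDER BY, then apply LIMIT

Corrected query:
SELECT * FROM orders ORDER BY total DESC LIMIT 4

Result:
id | customer | product  | quantity | total  
---+----------+----------+----------+--------
5  | Hank     | Laptop   | 10       | 1971.36
1  | Carol    | Keyboard | 10       | 1831.82
3  | Hank     | Laptop   | 3        | 1669.32
4  | Eve      | Tablet   | 10       | 1360.19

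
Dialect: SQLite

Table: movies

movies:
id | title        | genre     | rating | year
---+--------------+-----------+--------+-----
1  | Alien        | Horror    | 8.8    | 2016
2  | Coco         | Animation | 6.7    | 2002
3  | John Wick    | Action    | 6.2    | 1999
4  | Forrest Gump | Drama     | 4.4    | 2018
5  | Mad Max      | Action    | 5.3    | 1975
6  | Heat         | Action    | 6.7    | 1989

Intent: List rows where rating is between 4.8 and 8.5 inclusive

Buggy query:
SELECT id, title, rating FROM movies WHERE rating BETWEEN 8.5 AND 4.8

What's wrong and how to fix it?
Bug: BETWEEN expects the lower bound first; with 8.5 AND 4.8 the range is empty

Fix: Write BETWEEN 4.8 AND 8.5

Corrected query:
SELECT id, title, rating FROM movies WHERE rating BETWEEN 4.8 AND 8.5

Result:
id | title     | rating
---+-----------+-------
2  | Coco      | 6.7   
3  | John Wick | 6.2   
5  | Mad Max   | 5.3   
6  | Heat      | 6.7   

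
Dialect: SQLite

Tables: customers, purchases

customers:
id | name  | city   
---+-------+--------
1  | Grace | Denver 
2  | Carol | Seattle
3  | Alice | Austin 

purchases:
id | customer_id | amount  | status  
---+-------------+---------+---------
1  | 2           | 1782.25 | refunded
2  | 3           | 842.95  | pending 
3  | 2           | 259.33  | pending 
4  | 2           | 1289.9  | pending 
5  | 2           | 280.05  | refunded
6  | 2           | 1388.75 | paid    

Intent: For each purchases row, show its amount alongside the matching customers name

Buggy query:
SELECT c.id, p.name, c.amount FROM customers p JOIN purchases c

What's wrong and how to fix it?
Bug: Missing join condition: each purchases row is matched to all customers rows instead of just its own

Fix: Specify the join condition linking the foreign key to the parent id

Corrected query:
SELECT c.id, p.name, c.amount FROM customers p JOIN purchases c ON c.customer_id = p.id

Result:
id | name  | amount 
---+-------+--------
1  | Carol | 1782.25
2  | Alice | 842.95 
3  | Carol | 259.33 
4  | Carol | 1289.9 
5  | Carol | 280.05 
6  | Carol | 1388.75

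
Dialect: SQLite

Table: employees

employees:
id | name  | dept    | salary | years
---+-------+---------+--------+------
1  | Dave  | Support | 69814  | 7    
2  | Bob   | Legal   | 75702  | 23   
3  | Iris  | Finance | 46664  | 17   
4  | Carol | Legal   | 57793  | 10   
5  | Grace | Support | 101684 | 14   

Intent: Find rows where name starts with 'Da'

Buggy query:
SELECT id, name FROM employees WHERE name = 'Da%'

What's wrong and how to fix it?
Bug: '=' compares the literal string including the % character; pattern matching needs LIKE

Fix: Use LIKE for wildcard pattern matching

Corrected query:
SELECT id, name FROM employees WHERE name LIKE 'Da%'

Result:
id | name
---+-----
1  | Dave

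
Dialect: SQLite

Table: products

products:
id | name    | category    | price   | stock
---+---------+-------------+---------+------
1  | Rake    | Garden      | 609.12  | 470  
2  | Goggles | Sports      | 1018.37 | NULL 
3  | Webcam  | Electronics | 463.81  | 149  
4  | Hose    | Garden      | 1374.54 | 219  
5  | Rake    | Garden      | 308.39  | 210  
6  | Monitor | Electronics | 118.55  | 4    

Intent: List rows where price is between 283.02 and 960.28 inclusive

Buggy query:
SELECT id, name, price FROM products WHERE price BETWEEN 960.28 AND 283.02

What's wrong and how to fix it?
Bug: BETWEEN expects the lower bound first; with 960.28 AND 283.02 the range is empty

Fix: Swap the bounds so the smaller value comes first

Corrected query:
SELECT id, name, price FROM products WHERE price BETWEEN 283.02 AND 960.28

Result:
id | name   | price 
---+--------+-------
1  | Rake   | 609.12
3  | Webcam | 463.81
5  | Rake   | 308.39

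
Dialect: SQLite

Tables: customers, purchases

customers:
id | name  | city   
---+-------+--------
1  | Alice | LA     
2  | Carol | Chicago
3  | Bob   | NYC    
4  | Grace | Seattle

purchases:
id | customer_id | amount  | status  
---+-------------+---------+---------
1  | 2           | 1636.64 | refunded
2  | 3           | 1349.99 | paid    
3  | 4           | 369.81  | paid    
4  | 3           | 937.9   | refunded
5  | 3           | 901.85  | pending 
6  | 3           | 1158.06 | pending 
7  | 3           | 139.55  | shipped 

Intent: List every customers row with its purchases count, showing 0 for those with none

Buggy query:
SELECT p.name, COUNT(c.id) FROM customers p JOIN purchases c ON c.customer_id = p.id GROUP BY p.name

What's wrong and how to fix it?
Bug: An inner join excludes parents with zero children

Fix: Switch to LEFT JOIN to retain unmatched parent rows

Corrected query:
SELECT p.name, COUNT(c.id) FROM customers p LEFT JOIN purchases c ON c.customer_id = p.id GROUP BY p.name

Result:
name  | COUNT(c.id)
------+------------
Alice | 0          
Bob   | 5          
Carol | 1          
Grace | 1          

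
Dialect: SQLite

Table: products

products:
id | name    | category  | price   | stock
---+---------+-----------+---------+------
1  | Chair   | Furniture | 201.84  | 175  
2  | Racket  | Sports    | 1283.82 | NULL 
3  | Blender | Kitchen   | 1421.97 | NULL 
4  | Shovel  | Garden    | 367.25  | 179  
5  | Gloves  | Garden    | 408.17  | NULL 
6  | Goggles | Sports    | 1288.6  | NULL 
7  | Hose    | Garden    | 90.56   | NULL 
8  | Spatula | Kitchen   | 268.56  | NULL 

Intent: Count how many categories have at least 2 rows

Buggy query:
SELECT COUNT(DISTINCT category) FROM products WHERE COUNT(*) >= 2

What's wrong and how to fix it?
Bug: COUNT(*) cannot appear in WHERE; the per-group count doesn't exist yet

Fix: Use a subquery that GROUPs and filters with HAVING, then count its rows

Corrected query:
SELECT COUNT(*) FROM (SELECT category FROM products GROUP BY category HAVING COUNT(*) >= 2)

Result:
COUNT(*)
--------
3       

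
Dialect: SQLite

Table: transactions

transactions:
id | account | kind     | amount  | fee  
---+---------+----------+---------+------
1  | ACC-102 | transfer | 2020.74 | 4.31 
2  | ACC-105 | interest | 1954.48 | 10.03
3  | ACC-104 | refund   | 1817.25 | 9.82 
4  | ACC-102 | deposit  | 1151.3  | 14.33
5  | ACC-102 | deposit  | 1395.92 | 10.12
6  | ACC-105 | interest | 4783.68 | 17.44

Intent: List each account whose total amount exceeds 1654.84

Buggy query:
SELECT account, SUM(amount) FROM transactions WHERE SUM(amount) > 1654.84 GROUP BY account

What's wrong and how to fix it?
Bug: WHERE runs before GROUP BY, so aggregates aren't available there

Fix: Use HAVING (which filters groups after aggregation) instead of WHERE

Corrected query:
SELECT account, SUM(amount) FROM transactions GROUP BY account HAVING SUM(amount) > 1654.84

Result:
account | SUM(amount)
--------+------------
ACC-102 | 4567.96    
ACC-104 | 1817.25    
ACC-105 | 6738.16    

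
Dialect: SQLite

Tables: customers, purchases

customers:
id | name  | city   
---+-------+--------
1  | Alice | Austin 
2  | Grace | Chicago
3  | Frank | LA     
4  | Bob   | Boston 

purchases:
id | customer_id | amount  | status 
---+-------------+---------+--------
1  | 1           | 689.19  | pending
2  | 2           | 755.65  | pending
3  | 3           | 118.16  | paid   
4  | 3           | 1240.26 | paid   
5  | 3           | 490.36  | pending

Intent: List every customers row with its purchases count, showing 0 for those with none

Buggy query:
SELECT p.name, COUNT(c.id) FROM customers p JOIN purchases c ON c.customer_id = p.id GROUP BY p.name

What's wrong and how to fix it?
Bug: An inner join excludes parents with zero children

Fix: Use LEFT JOIN so parents without children still appear (COUNT(c.id) gives 0)

Corrected query:
SELECT p.name, COUNT(c.id) FROM customers p LEFT JOIN purchases c ON c.customer_id = p.id GROUP BY p.name

Result:
name  | COUNT(c.id)
------+------------
Alice | 1          
Bob   | 0          
Frank | 3          
Grace | 1          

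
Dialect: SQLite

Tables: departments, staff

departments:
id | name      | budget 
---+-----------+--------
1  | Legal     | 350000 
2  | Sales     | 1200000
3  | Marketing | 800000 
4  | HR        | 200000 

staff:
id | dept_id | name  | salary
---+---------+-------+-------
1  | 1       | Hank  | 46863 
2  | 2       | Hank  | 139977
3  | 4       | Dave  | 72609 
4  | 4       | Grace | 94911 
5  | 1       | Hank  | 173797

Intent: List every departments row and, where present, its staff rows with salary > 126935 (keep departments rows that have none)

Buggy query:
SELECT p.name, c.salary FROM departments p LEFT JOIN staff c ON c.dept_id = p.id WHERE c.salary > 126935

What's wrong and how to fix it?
Bug: A WHERE condition on the right-hand table after LEFT JOIN drops unmatched parents

Fix: Move the right-table condition into the ON clause so unmatched parents are kept

Corrected query:
SELECT p.name, c.salary FROM departments p LEFT JOIN staff c ON c.dept_id = p.id AND c.salary > 126935

Result:
name      | salary
----------+-------
Legal     | 173797
Sales     | 139977
Marketing | NULL  
HR        | NULL  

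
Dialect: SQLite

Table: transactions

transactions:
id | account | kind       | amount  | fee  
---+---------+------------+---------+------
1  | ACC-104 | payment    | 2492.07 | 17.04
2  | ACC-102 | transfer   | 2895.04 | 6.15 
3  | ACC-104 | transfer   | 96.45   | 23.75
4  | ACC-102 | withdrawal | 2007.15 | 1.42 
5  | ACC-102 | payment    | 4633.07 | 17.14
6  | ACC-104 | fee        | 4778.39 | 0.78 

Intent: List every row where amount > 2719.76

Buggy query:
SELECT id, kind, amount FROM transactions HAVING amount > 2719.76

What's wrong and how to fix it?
Bug: HAVING filters the output of aggregation, but this query has no GROUP BY and no aggregate functions, so SQLite rejects it (HAVING clause on a non-aggregate query); the condition here is per row

Fix: Use WHERE for row-level filtering

Corrected query:
SELECT id, kind, amount FROM transactions WHERE amount > 2719.76

Result:
id | kind     | amount 
---+----------+--------
2  | transfer | 2895.04
5  | payment  | 4633.07
6  | fee      | 4778.39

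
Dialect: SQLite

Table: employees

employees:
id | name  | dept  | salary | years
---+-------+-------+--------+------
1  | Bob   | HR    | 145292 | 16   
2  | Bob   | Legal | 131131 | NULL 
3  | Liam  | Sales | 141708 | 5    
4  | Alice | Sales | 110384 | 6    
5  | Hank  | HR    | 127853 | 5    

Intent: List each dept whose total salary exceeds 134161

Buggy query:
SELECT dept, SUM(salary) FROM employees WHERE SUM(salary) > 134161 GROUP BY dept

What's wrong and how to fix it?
Bug: WHERE runs before GROUP BY, so aggregates aren't available there

Fix: Move the aggregate condition to a HAVING clause

Corrected query:
SELECT dept, SUM(salary) FROM employees GROUP BY dept HAVING SUM(salary) > 134161

Result:
dept  | SUM(salary)
------+------------
HR    | 273145     
Sales | 252092     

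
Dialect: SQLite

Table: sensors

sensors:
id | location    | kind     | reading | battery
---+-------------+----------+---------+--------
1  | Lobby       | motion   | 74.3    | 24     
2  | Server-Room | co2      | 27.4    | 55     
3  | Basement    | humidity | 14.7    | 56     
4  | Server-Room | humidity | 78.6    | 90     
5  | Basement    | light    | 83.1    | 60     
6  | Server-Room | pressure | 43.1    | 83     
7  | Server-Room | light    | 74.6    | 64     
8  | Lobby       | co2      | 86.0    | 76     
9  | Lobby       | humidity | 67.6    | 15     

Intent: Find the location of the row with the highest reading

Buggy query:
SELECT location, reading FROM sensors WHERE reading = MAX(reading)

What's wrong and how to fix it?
Bug: MAX(reading) is an aggregate and cannot be used directly in WHERE

Fix: Use a subquery: WHERE reading = (SELECT MAX(reading) FROM sensors)

Corrected query:
SELECT location, reading FROM sensors WHERE reading = (SELECT MAX(reading) FROM sensors)

Result:
location | reading
---------+--------
Lobby    | 86     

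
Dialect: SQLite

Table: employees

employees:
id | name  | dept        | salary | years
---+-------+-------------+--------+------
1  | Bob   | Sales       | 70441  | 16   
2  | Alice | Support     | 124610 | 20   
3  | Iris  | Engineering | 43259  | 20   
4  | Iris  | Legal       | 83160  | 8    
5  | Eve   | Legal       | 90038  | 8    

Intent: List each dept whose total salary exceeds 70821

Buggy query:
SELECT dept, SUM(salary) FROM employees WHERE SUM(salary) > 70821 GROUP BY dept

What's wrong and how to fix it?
Bug: WHERE runs before GROUP BY, so aggregates aren't available there

Fix: Use HAVING (which filters groups after aggregation) instead of WHERE

Corrected query:
SELECT dept, SUM(salary) FROM employees GROUP BY dept HAVING SUM(salary) > 70821

Result:
dept    | SUM(salary)
--------+------------
Legal   | 173198     
Support | 124610     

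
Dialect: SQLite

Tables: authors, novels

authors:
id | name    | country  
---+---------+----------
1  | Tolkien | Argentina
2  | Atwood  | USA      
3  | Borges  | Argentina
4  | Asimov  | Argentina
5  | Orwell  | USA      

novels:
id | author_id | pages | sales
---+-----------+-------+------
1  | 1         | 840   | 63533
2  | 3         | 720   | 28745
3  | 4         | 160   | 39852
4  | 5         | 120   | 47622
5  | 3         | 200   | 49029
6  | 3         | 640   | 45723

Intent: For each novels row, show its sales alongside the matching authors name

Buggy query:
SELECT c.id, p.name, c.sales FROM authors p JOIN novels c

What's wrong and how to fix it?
Bug: Missing join condition: each novels row is matched to all authors rows instead of just its own

Fix: Add ON c.author_id = p.id to the JOIN

Corrected query:
SELECT c.id, p.name, c.sales FROM authors p JOIN novels c ON c.author_id = p.id

Result:
id | name    | sales
---+---------+------
1  | Tolkien | 63533
2  | Borges  | 28745
3  | Asimov  | 39852
4  | Orwell  | 47622
5  | Borges  | 49029
6  | Borges  | 45723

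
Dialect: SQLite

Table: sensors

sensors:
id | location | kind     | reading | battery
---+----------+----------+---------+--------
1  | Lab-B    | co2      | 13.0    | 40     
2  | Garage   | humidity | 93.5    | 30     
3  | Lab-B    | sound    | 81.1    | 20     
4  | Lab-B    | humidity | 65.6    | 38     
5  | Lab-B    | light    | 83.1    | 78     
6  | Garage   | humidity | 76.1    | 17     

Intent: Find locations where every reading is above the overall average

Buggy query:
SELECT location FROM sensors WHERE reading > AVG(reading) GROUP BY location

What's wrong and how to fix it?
Bug: AVG() is an aggregate; it can't sit directly in WHERE

Fix: Compute the overall average in a scalar subquery and compare each group's MIN against it in HAVING

Corrected query:
SELECT location FROM sensors GROUP BY location HAVING MIN(reading) > (SELECT AVG(reading) FROM sensors)

Result:
location
--------
Garage  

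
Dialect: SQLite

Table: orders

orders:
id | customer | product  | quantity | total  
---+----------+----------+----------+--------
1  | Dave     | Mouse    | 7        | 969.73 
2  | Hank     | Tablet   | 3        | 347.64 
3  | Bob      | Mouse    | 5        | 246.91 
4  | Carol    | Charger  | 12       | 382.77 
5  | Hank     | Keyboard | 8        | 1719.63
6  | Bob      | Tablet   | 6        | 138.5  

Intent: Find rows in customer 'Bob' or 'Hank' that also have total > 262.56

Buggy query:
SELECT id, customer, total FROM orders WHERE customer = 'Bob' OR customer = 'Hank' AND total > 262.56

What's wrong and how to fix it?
Bug: Without parentheses, AND is evaluated before OR, so the total filter only applies to the 'Hank' branch

Fix: Group the OR with parentheses (or use IN), then AND the threshold

Corrected query:
SELECT id, customer, total FROM orders WHERE (customer = 'Bob' OR customer = 'Hank') AND total > 262.56

Result:
id | customer | total  
---+----------+--------
2  | Hank     | 347.64 
5  | Hank     | 1719.63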